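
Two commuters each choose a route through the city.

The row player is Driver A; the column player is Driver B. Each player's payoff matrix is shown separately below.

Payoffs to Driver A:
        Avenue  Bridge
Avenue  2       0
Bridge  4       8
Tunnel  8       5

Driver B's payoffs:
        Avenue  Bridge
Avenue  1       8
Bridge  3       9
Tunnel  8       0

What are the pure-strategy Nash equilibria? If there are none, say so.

Driver A against Avenue: payoffs 2, 4, 8 → best response Tunnel.
Driver A against Bridge: payoffs 0, 8, 5 → best response Bridge.
Driver B against Avenue: payoffs 1, 8 → best response Bridge.
Driver B against Bridge: payoffs 3, 9 → best response Bridge.
Driver B against Tunnel: payoffs 8, 0 → best response Avenue.
Mutual best responses: (Bridge, Bridge); (Tunnel, Avenue).

Pure-strategy Nash equilibria: (Bridge, Bridge); (Tunnel, Avenue)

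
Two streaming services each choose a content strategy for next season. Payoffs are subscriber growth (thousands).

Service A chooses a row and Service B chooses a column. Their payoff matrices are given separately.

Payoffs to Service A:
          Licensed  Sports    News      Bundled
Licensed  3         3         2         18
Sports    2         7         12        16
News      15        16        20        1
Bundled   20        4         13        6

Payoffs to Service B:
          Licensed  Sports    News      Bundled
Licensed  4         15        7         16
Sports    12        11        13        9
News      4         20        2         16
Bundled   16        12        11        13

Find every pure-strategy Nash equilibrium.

Pure-strategy Nash equilibria: (Licensed, Bundled), (News, Sports), (Bundled, Licensed)

Service A against Licensed: payoffs 3, 2, 15, 20 → best response Bundled.
Service A against Sports: payoffs 3, 7, 16, 4 → best response News.
Service A against News: payoffs 2, 12, 20, 13 → best response News.
Service A against Bundled: payoffs 18, 16, 1, 6 → best response Licensed.
Service B against Licensed: payoffs 4, 15, 7, 16 → best response Bundled.
Service B against Sports: payoffs 12, 11, 13, 9 → best response News.
Service B against News: payoffs 4, 20, 2, 16 → best response Sports.
Service B against Bundled: payoffs 16, 12, 11, 13 → best response Licensed.
Mutual best responses: (Licensed, Bundled); (News, Sports); (Bundled, Licensed).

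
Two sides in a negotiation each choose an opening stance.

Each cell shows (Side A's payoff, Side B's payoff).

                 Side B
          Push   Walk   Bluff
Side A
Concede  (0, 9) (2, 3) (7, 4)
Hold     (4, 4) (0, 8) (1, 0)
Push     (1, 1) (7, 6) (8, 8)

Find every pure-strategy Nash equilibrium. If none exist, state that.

Mark each player's best response to every combination of opponents' strategies; a profile where every player is best-responding is a pure Nash equilibrium.
Side A against Push: payoffs 0, 4, 1 → best response Hold.
Side A against Walk: payoffs 2, 0, 7 → best response Push.
Side A against Bluff: payoffs 7, 1, 8 → best response Push.
Side B against Concede: payoffs 9, 3, 4 → best response Push.
Side B against Hold: payoffs 4, 8, 0 → best response Walk.
Side B against Push: payoffs 1, 6, 8 → best response Bluff.
Mutual best responses: (Push, Bluff).

(Push, Bluff)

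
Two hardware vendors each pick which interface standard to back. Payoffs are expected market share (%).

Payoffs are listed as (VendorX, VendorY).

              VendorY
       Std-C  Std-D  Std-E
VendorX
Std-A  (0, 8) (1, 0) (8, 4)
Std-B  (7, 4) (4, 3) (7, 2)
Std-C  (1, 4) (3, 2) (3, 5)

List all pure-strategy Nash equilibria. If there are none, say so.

For each player, find the best response to each opponent profile; mutual best responses are the pure NE.
VendorX against Std-C: payoffs 0, 7, 1 → best response Std-B.
VendorX against Std-D: payoffs 1, 4, 3 → best response Std-B.
VendorX against Std-E: payoffs 8, 7, 3 → best response Std-A.
VendorY against Std-A: payoffs 8, 0, 4 → best response Std-C.
VendorY against Std-B: payoffs 4, 3, 2 → best response Std-C.
VendorY against Std-C: payoffs 4, 2, 5 → best response Std-E.
Mutual best responses: (Std-B, Std-C).

The unique pure-strategy Nash equilibrium is (Std-B, Std-C).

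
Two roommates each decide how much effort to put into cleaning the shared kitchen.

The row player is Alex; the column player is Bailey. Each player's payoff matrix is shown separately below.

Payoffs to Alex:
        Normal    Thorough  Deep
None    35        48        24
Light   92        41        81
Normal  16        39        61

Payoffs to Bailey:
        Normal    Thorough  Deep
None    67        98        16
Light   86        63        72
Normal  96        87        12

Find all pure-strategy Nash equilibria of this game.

(None, Thorough), (Light, Normal)

Alex against Normal: payoffs 35, 92, 16 → best response Light.
Alex against Thorough: payoffs 48, 41, 39 → best response None.
Alex against Deep: payoffs 24, 81, 61 → best response Light.
Bailey against None: payoffs 67, 98, 16 → best response Thorough.
Bailey against Light: payoffs 86, 63, 72 → best response Normal.
Bailey against Normal: payoffs 96, 87, 12 → best response Normal.
Mutual best responses: (None, Thorough); (Light, Normal).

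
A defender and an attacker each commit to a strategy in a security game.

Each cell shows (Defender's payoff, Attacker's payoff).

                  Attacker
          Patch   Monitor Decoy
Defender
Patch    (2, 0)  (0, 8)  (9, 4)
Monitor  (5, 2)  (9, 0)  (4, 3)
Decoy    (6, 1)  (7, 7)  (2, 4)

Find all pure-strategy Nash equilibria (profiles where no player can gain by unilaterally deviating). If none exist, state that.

Mark each player's best response to every combination of opponents' strategies; a profile where every player is best-responding is a pure Nash equilibrium.
Defender against Patch: payoffs 2, 5, 6 → best response Decoy.
Defender against Monitor: payoffs 0, 9, 7 → best response Monitor.
Defender against Decoy: payoffs 9, 4, 2 → best response Patch.
Attacker against Patch: payoffs 0, 8, 4 → best response Monitor.
Attacker against Monitor: payoffs 2, 0, 3 → best response Decoy.
Attacker against Decoy: payoffs 1, 7, 4 → best response Monitor.
No profile is a mutual best response for all players.

This game has no pure Nash equilibrium.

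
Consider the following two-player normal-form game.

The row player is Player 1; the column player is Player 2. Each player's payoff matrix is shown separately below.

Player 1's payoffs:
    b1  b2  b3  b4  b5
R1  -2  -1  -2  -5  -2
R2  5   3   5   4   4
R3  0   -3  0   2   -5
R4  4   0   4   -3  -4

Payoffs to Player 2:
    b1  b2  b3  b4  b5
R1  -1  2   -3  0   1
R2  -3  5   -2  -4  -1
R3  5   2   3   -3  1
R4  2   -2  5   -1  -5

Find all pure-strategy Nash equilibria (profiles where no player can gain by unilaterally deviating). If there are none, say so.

The unique pure-strategy Nash equilibrium is (R2, b2).

Mark each player's best response to every combination of opponents' strategies; a profile where every player is best-responding is a pure Nash equilibrium.
Player 1 against b1: payoffs -2, 5, 0, 4 → best response R2.
Player 1 against b2: payoffs -1, 3, -3, 0 → best response R2.
Player 1 against b3: payoffs -2, 5, 0, 4 → best response R2.
Player 1 against b4: payoffs -5, 4, 2, -3 → best response R2.
Player 1 against b5: payoffs -2, 4, -5, -4 → best response R2.
Player 2 against R1: payoffs -1, 2, -3, 0, 1 → best response b2.
Player 2 against R2: payoffs -3, 5, -2, -4, -1 → best response b2.
Player 2 against R3: payoffs 5, 2, 3, -3, 1 → best response b1.
Player 2 against R4: payoffs 2, -2, 5, -1, -5 → best response b3.
Mutual best responses: (R2, b2).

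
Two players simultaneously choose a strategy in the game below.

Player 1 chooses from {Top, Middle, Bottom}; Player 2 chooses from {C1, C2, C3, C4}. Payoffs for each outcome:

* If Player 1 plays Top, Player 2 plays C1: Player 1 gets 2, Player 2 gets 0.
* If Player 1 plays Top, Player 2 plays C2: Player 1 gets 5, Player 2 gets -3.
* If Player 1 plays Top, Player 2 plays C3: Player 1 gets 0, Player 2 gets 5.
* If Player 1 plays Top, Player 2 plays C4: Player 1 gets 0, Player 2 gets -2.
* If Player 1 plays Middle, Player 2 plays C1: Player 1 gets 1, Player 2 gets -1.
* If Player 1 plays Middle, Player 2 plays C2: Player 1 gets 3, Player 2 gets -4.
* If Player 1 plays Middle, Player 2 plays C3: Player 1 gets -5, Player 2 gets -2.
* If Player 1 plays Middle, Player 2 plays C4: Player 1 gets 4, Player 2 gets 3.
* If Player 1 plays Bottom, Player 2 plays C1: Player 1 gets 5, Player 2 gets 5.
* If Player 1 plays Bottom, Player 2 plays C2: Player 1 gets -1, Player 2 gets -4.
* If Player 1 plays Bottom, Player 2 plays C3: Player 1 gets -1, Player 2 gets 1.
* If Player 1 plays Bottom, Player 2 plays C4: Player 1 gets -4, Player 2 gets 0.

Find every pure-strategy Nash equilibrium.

For each strategy profile, look for a profitable unilateral deviation.
(Top, C1): Player 1 can switch to Bottom (2 → 5). Not NE.
(Top, C2): Player 2 can switch to C1 (-3 → 0). Not NE.
(Top, C3): Player 1 gets 0, best alternative -1; Player 2 gets 5, best alternative 0. No profitable deviation — NE.
(Top, C4): Player 1 can switch to Middle (0 → 4). Not NE.
(Middle, C1): Player 1 can switch to Top (1 → 2). Not NE.
(Middle, C2): Player 1 can switch to Top (3 → 5). Not NE.
(Middle, C3): Player 1 can switch to Top (-5 → 0). Not NE.
(Middle, C4): Player 1 gets 4, best alternative 0; Player 2 gets 3, best alternative -1. No profitable deviation — NE.
(Bottom, C1): Player 1 gets 5, best alternative 2; Player 2 gets 5, best alternative 1. No profitable deviation — NE.
(Bottom, C2): Player 1 can switch to Top (-1 → 5). Not NE.
(Bottom, C3): Player 1 can switch to Top (-1 → 0). Not NE.
(Bottom, C4): Player 1 can switch to Top (-4 → 0). Not NE.

Pure-strategy Nash equilibria: (Top, C3) and (Middle, C4) and (Bottom, C1)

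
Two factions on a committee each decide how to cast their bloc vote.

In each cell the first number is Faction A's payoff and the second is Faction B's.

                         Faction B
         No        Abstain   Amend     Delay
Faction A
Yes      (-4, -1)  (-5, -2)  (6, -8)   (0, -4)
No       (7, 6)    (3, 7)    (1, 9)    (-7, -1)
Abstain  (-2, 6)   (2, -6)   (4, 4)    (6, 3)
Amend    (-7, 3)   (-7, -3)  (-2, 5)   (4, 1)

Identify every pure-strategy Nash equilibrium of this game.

Faction A against No: payoffs -4, 7, -2, -7 → best response No.
Faction A against Abstain: payoffs -5, 3, 2, -7 → best response No.
Faction A against Amend: payoffs 6, 1, 4, -2 → best response Yes.
Faction A against Delay: payoffs 0, -7, 6, 4 → best response Abstain.
Faction B against Yes: payoffs -1, -2, -8, -4 → best response No.
Faction B against No: payoffs 6, 7, 9, -1 → best response Amend.
Faction B against Abstain: payoffs 6, -6, 4, 3 → best response No.
Faction B against Amend: payoffs 3, -3, 5, 1 → best response Amend.
No profile is a mutual best response for all players.

none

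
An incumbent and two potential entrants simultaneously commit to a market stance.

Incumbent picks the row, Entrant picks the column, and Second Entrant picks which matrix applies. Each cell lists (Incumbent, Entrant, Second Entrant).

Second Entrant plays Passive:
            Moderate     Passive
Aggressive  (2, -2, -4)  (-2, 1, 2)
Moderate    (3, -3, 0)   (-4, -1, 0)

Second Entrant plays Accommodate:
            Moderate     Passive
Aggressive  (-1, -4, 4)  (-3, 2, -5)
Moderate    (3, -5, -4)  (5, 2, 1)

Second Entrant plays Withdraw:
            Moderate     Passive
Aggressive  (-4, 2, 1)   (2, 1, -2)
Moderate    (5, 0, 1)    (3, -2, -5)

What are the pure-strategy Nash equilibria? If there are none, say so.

The pure Nash equilibria are (Aggressive, Passive, Passive), (Moderate, Moderate, Withdraw), (Moderate, Passive, Accommodate).

(Aggressive, Moderate, Passive): Incumbent can switch to Moderate (2 → 3). Not NE.
(Aggressive, Moderate, Accommodate): Incumbent can switch to Moderate (-1 → 3). Not NE.
(Aggressive, Moderate, Withdraw): Incumbent can switch to Moderate (-4 → 5). Not NE.
(Aggressive, Passive, Passive): Incumbent gets -2, best alternative -4; Entrant gets 1, best alternative -2; Second Entrant gets 2, best alternative -2. No profitable deviation — NE.
(Aggressive, Passive, Accommodate): Incumbent can switch to Moderate (-3 → 5). Not NE.
(Aggressive, Passive, Withdraw): Incumbent can switch to Moderate (2 → 3). Not NE.
(Moderate, Moderate, Passive): Entrant can switch to Passive (-3 → -1). Not NE.
(Moderate, Moderate, Withdraw): Incumbent gets 5, best alternative -4; Entrant gets 0, best alternative -2; Second Entrant gets 1, best alternative 0. No profitable deviation — NE.
(Moderate, Passive, Accommodate): Incumbent gets 5, best alternative -3; Entrant gets 2, best alternative -5; Second Entrant gets 1, best alternative 0. No profitable deviation — NE.
(The remaining 3 profiles each have a profitable deviation by the same check.)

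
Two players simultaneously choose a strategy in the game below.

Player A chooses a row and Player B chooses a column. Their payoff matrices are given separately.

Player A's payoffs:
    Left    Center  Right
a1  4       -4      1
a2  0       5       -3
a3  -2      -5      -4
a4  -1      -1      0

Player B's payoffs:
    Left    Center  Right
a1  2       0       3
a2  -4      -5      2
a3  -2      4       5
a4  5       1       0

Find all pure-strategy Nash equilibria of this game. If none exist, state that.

Player A against Left: payoffs 4, 0, -2, -1 → best response a1.
Player A against Center: payoffs -4, 5, -5, -1 → best response a2.
Player A against Right: payoffs 1, -3, -4, 0 → best response a1.
Player B against a1: payoffs 2, 0, 3 → best response Right.
Player B against a2: payoffs -4, -5, 2 → best response Right.
Player B against a3: payoffs -2, 4, 5 → best response Right.
Player B against a4: payoffs 5, 1, 0 → best response Left.
Mutual best responses: (a1, Right).

The unique pure-strategy Nash equilibrium is (a1, Right).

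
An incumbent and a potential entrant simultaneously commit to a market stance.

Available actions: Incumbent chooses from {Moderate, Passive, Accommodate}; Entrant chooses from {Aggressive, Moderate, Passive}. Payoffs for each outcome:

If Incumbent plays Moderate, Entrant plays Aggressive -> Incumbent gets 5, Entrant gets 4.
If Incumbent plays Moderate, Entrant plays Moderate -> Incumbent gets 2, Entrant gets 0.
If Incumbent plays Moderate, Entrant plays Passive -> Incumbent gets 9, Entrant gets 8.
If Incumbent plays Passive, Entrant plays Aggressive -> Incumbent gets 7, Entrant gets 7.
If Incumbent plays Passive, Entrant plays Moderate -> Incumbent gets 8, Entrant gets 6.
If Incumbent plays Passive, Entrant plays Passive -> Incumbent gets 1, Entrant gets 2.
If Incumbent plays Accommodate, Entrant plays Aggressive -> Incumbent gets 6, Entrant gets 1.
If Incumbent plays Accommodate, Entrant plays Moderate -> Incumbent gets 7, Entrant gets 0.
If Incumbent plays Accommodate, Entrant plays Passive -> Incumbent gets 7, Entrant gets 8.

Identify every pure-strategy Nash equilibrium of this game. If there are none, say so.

(Moderate, Aggressive): Incumbent can switch to Passive (5 → 7). Not NE.
(Moderate, Moderate): Incumbent can switch to Passive (2 → 8). Not NE.
(Moderate, Passive): Incumbent gets 9, best alternative 7; Entrant gets 8, best alternative 4. No profitable deviation — NE.
(Passive, Aggressive): Incumbent gets 7, best alternative 6; Entrant gets 7, best alternative 6. No profitable deviation — NE.
(Passive, Moderate): Entrant can switch to Aggressive (6 → 7). Not NE.
(Passive, Passive): Incumbent can switch to Moderate (1 → 9). Not NE.
(Accommodate, Aggressive): Incumbent can switch to Passive (6 → 7). Not NE.
(Accommodate, Moderate): Incumbent can switch to Passive (7 → 8). Not NE.
(The remaining 1 profile has a profitable deviation by the same check.)

The pure Nash equilibria are (Moderate, Passive); (Passive, Aggressive).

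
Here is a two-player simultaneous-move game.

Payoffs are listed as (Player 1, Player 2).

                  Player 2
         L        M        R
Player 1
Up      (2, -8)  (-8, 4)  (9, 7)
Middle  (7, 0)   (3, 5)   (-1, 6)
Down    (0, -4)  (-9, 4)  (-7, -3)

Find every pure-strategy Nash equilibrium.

Pure NE: (Up, R)

Player 1 against L: payoffs 2, 7, 0 → best response Middle.
Player 1 against M: payoffs -8, 3, -9 → best response Middle.
Player 1 against R: payoffs 9, -1, -7 → best response Up.
Player 2 against Up: payoffs -8, 4, 7 → best response R.
Player 2 against Middle: payoffs 0, 5, 6 → best response R.
Player 2 against Down: payoffs -4, 4, -3 → best response M.
Mutual best responses: (Up, R).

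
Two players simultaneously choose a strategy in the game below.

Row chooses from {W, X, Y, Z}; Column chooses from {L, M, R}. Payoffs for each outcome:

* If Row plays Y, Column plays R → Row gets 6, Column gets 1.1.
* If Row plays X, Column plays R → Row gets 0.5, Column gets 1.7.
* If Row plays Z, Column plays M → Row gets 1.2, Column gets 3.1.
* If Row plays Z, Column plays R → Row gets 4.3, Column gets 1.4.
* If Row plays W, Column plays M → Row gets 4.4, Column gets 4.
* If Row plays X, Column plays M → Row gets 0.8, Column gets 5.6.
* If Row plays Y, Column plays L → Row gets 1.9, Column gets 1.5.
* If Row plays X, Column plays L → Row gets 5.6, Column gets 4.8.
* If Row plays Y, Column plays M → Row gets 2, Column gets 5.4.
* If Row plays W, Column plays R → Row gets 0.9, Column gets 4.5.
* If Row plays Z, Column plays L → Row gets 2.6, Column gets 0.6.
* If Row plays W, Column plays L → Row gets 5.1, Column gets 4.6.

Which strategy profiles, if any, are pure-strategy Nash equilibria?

There is no pure-strategy Nash equilibrium.

Row against L: payoffs 5.1, 5.6, 1.9, 2.6 → best response X.
Row against M: payoffs 4.4, 0.8, 2, 1.2 → best response W.
Row against R: payoffs 0.9, 0.5, 6, 4.3 → best response Y.
Column against W: payoffs 4.6, 4, 4.5 → best response L.
Column against X: payoffs 4.8, 5.6, 1.7 → best response M.
Column against Y: payoffs 1.5, 5.4, 1.1 → best response M.
Column against Z: payoffs 0.6, 3.1, 1.4 → best response M.
No profile is a mutual best response for all players.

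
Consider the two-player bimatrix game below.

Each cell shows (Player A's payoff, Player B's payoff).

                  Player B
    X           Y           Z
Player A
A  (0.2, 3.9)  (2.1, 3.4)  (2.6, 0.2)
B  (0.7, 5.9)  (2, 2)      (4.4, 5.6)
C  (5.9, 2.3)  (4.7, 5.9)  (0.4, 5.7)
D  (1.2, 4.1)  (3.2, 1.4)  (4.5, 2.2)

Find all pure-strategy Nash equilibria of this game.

(A, X): Player A can switch to B (0.2 → 0.7). Not NE.
(A, Y): Player A can switch to C (2.1 → 4.7). Not NE.
(A, Z): Player A can switch to B (2.6 → 4.4). Not NE.
(B, X): Player A can switch to C (0.7 → 5.9). Not NE.
(B, Y): Player A can switch to A (2 → 2.1). Not NE.
(B, Z): Player A can switch to D (4.4 → 4.5). Not NE.
(C, X): Player B can switch to Y (2.3 → 5.9). Not NE.
(C, Y): Player A gets 4.7, best alternative 3.2; Player B gets 5.9, best alternative 5.7. No profitable deviation — NE.
(C, Z): Player A can switch to A (0.4 → 2.6). Not NE.
(D, X): Player A can switch to C (1.2 → 5.9). Not NE.
(D, Y): Player A can switch to C (3.2 → 4.7). Not NE.
(The remaining 1 profile has a profitable deviation by the same check.)

The unique pure-strategy Nash equilibrium is (C, Y).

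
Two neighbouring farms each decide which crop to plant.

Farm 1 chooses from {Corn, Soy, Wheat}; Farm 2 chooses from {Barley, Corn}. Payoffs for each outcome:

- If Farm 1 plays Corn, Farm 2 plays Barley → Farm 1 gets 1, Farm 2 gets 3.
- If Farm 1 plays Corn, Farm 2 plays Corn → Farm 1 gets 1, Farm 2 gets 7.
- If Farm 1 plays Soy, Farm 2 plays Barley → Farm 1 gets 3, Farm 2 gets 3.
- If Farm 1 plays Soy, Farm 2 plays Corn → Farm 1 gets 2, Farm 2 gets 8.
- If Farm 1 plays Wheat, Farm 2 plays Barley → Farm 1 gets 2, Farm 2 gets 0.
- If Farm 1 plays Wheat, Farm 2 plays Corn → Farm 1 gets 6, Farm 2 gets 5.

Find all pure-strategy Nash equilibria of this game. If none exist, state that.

Pure NE: (Wheat, Corn)

Farm 1 against Barley: payoffs 1, 3, 2 → best response Soy.
Farm 1 against Corn: payoffs 1, 2, 6 → best response Wheat.
Farm 2 against Corn: payoffs 3, 7 → best response Corn.
Farm 2 against Soy: payoffs 3, 8 → best response Corn.
Farm 2 against Wheat: payoffs 0, 5 → best response Corn.
Mutual best responses: (Wheat, Corn).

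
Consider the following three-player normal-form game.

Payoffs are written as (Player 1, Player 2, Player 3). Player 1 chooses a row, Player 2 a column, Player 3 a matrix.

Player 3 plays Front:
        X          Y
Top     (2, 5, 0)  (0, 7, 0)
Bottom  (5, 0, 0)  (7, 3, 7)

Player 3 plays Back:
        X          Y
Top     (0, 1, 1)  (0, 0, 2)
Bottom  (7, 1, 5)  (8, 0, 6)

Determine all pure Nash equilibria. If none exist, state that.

For each strategy profile, look for a profitable unilateral deviation.
(Top, X, Front): Player 1 can switch to Bottom (2 → 5). Not NE.
(Top, X, Back): Player 1 can switch to Bottom (0 → 7). Not NE.
(Top, Y, Front): Player 1 can switch to Bottom (0 → 7). Not NE.
(Top, Y, Back): Player 1 can switch to Bottom (0 → 8). Not NE.
(Bottom, X, Front): Player 2 can switch to Y (0 → 3). Not NE.
(Bottom, X, Back): Player 1 gets 7, best alternative 0; Player 2 gets 1, best alternative 0; Player 3 gets 5, best alternative 0. No profitable deviation — NE.
(Bottom, Y, Front): Player 1 gets 7, best alternative 0; Player 2 gets 3, best alternative 0; Player 3 gets 7, best alternative 6. No profitable deviation — NE.
(Bottom, Y, Back): Player 2 can switch to X (0 → 1). Not NE.

The pure Nash equilibria are (Bottom, X, Back); (Bottom, Y, Front).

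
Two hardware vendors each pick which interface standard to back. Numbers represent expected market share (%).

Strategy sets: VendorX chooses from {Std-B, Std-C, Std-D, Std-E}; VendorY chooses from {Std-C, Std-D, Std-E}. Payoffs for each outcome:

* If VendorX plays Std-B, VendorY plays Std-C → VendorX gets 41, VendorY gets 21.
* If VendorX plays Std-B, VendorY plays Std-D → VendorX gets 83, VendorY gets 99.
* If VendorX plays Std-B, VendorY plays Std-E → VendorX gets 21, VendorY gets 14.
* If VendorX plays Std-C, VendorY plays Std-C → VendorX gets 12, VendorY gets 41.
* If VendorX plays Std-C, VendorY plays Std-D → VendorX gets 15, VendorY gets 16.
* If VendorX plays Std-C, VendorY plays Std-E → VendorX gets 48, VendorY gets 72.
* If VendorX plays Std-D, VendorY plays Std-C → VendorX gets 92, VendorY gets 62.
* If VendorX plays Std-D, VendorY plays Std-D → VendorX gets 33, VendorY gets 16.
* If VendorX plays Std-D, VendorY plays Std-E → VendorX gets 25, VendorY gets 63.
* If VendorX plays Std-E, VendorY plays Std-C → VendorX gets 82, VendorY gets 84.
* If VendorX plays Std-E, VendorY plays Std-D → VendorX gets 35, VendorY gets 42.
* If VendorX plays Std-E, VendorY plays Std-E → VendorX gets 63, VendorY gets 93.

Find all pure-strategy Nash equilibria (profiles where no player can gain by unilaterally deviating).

The pure Nash equilibria are (Std-B, Std-D), (Std-E, Std-E).

(Std-B, Std-C): VendorX can switch to Std-D (41 → 92). Not NE.
(Std-B, Std-D): VendorX gets 83, best alternative 35; VendorY gets 99, best alternative 21. No profitable deviation — NE.
(Std-B, Std-E): VendorX can switch to Std-C (21 → 48). Not NE.
(Std-C, Std-C): VendorX can switch to Std-B (12 → 41). Not NE.
(Std-C, Std-D): VendorX can switch to Std-B (15 → 83). Not NE.
(Std-C, Std-E): VendorX can switch to Std-E (48 → 63). Not NE.
(Std-D, Std-C): VendorY can switch to Std-E (62 → 63). Not NE.
(Std-D, Std-D): VendorX can switch to Std-B (33 → 83). Not NE.
(Std-D, Std-E): VendorX can switch to Std-C (25 → 48). Not NE.
(Std-E, Std-C): VendorX can switch to Std-D (82 → 92). Not NE.
(Std-E, Std-D): VendorX can switch to Std-B (35 → 83). Not NE.
(Std-E, Std-E): VendorX gets 63, best alternative 48; VendorY gets 93, best alternative 84. No profitable deviation — NE.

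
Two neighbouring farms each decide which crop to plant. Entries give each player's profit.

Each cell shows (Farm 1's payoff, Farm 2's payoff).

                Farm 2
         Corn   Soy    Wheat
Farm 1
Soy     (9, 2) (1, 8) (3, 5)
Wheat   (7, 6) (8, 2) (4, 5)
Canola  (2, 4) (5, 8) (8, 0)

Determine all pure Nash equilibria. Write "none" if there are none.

none

Check each profile: it is a Nash equilibrium iff no player can strictly gain by switching unilaterally.
(Soy, Corn): Farm 2 can switch to Soy (2 → 8). Not NE.
(Soy, Soy): Farm 1 can switch to Wheat (1 → 8). Not NE.
(Soy, Wheat): Farm 1 can switch to Wheat (3 → 4). Not NE.
(Wheat, Corn): Farm 1 can switch to Soy (7 → 9). Not NE.
(Wheat, Soy): Farm 2 can switch to Corn (2 → 6). Not NE.
(Wheat, Wheat): Farm 1 can switch to Canola (4 → 8). Not NE.
(The remaining 3 profiles each have a profitable deviation by the same check.)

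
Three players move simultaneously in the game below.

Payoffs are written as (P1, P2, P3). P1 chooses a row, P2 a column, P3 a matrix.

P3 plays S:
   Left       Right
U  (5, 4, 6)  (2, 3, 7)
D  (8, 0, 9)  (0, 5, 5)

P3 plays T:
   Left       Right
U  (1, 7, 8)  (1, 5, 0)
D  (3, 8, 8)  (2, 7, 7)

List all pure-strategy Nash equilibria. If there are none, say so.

(U, Left, S): P1 can switch to D (5 → 8). Not NE.
(U, Left, T): P1 can switch to D (1 → 3). Not NE.
(U, Right, S): P2 can switch to Left (3 → 4). Not NE.
(U, Right, T): P1 can switch to D (1 → 2). Not NE.
(D, Left, S): P2 can switch to Right (0 → 5). Not NE.
(D, Left, T): P3 can switch to S (8 → 9). Not NE.
(D, Right, S): P1 can switch to U (0 → 2). Not NE.
(D, Right, T): P2 can switch to Left (7 → 8). Not NE.

There is no pure-strategy Nash equilibrium.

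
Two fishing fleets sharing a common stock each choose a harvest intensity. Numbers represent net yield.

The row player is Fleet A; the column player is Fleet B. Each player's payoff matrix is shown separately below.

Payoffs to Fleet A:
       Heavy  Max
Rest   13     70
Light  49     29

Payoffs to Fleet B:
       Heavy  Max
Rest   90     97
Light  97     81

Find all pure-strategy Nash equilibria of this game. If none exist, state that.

(Rest, Max) and (Light, Heavy)

Check each profile: it is a Nash equilibrium iff no player can strictly gain by switching unilaterally.
(Rest, Heavy): Fleet A can switch to Light (13 → 49). Not NE.
(Rest, Max): Fleet A gets 70, best alternative 29; Fleet B gets 97, best alternative 90. No profitable deviation — NE.
(Light, Heavy): Fleet A gets 49, best alternative 13; Fleet B gets 97, best alternative 81. No profitable deviation — NE.
(Light, Max): Fleet A can switch to Rest (29 → 70). Not NE.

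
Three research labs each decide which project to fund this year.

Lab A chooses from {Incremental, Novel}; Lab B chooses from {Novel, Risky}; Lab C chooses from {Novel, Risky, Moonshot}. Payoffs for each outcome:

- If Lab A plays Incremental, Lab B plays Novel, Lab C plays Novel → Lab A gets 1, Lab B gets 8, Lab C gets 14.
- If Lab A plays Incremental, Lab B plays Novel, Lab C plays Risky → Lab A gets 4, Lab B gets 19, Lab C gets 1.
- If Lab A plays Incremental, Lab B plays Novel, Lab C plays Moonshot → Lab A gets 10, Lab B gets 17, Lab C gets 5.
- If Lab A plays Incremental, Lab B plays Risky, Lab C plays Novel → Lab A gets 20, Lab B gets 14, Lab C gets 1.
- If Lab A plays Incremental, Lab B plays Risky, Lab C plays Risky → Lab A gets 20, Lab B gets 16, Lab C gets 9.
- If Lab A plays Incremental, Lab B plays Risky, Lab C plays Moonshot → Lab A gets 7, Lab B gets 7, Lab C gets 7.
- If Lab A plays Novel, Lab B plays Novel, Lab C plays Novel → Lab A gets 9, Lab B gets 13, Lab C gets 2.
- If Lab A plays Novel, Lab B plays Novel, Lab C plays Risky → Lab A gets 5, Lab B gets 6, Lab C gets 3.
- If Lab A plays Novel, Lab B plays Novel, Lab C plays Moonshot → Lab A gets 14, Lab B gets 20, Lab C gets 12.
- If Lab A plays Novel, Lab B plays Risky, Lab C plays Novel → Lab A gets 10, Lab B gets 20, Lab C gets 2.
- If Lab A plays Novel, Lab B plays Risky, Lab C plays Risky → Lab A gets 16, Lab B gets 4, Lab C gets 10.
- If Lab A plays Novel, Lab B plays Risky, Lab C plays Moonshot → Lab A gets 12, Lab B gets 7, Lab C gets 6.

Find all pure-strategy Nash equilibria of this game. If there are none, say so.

Lab A against (Novel, Novel): payoffs 1, 9 → best response Novel.
Lab A against (Novel, Risky): payoffs 4, 5 → best response Novel.
Lab A against (Novel, Moonshot): payoffs 10, 14 → best response Novel.
Lab A against (Risky, Novel): payoffs 20, 10 → best response Incremental.
Lab A against (Risky, Risky): payoffs 20, 16 → best response Incremental.
Lab A against (Risky, Moonshot): payoffs 7, 12 → best response Novel.
Lab B against (Incremental, Novel): payoffs 8, 14 → best response Risky.
Lab B against (Incremental, Risky): payoffs 19, 16 → best response Novel.
Lab B against (Incremental, Moonshot): payoffs 17, 7 → best response Novel.
Lab B against (Novel, Novel): payoffs 13, 20 → best response Risky.
Lab B against (Novel, Risky): payoffs 6, 4 → best response Novel.
Lab B against (Novel, Moonshot): payoffs 20, 7 → best response Novel.
Lab C against (Incremental, Novel): payoffs 14, 1, 5 → best response Novel.
Lab C against (Incremental, Risky): payoffs 1, 9, 7 → best response Risky.
Lab C against (Novel, Novel): payoffs 2, 3, 12 → best response Moonshot.
Lab C against (Novel, Risky): payoffs 2, 10, 6 → best response Risky.
Mutual best responses: (Novel, Novel, Moonshot).

The unique pure-strategy Nash equilibrium is (Novel, Novel, Moonshot).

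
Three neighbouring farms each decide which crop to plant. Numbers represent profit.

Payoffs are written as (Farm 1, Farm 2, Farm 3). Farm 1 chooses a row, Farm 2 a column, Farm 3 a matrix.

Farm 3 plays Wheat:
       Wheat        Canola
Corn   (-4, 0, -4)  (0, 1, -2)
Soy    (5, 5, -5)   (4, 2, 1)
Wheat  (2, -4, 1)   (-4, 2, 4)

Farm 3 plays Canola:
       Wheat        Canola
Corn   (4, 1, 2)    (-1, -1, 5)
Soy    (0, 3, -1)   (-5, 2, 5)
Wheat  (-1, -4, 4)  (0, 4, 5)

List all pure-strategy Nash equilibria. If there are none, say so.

(Corn, Wheat, Wheat): Farm 1 can switch to Soy (-4 → 5). Not NE.
(Corn, Wheat, Canola): Farm 1 gets 4, best alternative 0; Farm 2 gets 1, best alternative -1; Farm 3 gets 2, best alternative -4. No profitable deviation — NE.
(Corn, Canola, Wheat): Farm 1 can switch to Soy (0 → 4). Not NE.
(Corn, Canola, Canola): Farm 1 can switch to Wheat (-1 → 0). Not NE.
(Soy, Wheat, Wheat): Farm 3 can switch to Canola (-5 → -1). Not NE.
(Soy, Wheat, Canola): Farm 1 can switch to Corn (0 → 4). Not NE.
(Soy, Canola, Wheat): Farm 2 can switch to Wheat (2 → 5). Not NE.
(Wheat, Canola, Canola): Farm 1 gets 0, best alternative -1; Farm 2 gets 4, best alternative -4; Farm 3 gets 5, best alternative 4. No profitable deviation — NE.
(The remaining 4 profiles each have a profitable deviation by the same check.)

The pure Nash equilibria are (Corn, Wheat, Canola) and (Wheat, Canola, Canola).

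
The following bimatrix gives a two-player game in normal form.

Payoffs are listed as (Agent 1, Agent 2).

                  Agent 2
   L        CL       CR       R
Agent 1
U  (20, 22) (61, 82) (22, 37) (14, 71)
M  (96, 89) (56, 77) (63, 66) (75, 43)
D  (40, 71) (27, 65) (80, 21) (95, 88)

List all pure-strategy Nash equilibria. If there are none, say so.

Agent 1 against L: payoffs 20, 96, 40 → best response M.
Agent 1 against CL: payoffs 61, 56, 27 → best response U.
Agent 1 against CR: payoffs 22, 63, 80 → best response D.
Agent 1 against R: payoffs 14, 75, 95 → best response D.
Agent 2 against U: payoffs 22, 82, 37, 71 → best response CL.
Agent 2 against M: payoffs 89, 77, 66, 43 → best response L.
Agent 2 against D: payoffs 71, 65, 21, 88 → best response R.
Mutual best responses: (U, CL); (M, L); (D, R).

Pure-strategy Nash equilibria: (U, CL); (M, L); (D, R)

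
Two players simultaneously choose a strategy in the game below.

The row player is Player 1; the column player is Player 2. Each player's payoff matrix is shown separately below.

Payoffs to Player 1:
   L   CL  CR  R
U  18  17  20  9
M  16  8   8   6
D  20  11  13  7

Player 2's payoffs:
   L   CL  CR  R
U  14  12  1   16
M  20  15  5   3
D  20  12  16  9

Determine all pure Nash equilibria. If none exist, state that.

(U, L): Player 1 can switch to D (18 → 20). Not NE.
(U, CL): Player 2 can switch to L (12 → 14). Not NE.
(U, CR): Player 2 can switch to L (1 → 14). Not NE.
(U, R): Player 1 gets 9, best alternative 7; Player 2 gets 16, best alternative 14. No profitable deviation — NE.
(M, L): Player 1 can switch to U (16 → 18). Not NE.
(M, CL): Player 1 can switch to U (8 → 17). Not NE.
(M, CR): Player 1 can switch to U (8 → 20). Not NE.
(M, R): Player 1 can switch to U (6 → 9). Not NE.
(D, L): Player 1 gets 20, best alternative 18; Player 2 gets 20, best alternative 16. No profitable deviation — NE.
(D, CL): Player 1 can switch to U (11 → 17). Not NE.
(D, CR): Player 1 can switch to U (13 → 20). Not NE.
(D, R): Player 1 can switch to U (7 → 9). Not NE.

Pure-strategy Nash equilibria: (U, R), (D, L)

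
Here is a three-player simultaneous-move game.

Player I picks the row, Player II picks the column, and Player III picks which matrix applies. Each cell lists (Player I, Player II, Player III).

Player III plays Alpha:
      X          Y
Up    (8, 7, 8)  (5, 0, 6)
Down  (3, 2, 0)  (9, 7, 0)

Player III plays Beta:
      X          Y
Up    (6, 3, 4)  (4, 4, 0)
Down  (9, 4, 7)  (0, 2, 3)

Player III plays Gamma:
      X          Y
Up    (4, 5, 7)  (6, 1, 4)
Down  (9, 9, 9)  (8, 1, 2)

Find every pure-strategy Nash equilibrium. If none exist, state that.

The pure Nash equilibria are (Up, X, Alpha) and (Down, X, Gamma).

Mark each player's best response to every combination of opponents' strategies; a profile where every player is best-responding is a pure Nash equilibrium.
Player I against (X, Alpha): payoffs 8, 3 → best response Up.
Player I against (X, Beta): payoffs 6, 9 → best response Down.
Player I against (X, Gamma): payoffs 4, 9 → best response Down.
Player I against (Y, Alpha): payoffs 5, 9 → best response Down.
Player I against (Y, Beta): payoffs 4, 0 → best response Up.
Player I against (Y, Gamma): payoffs 6, 8 → best response Down.
Player II against (Up, Alpha): payoffs 7, 0 → best response X.
Player II against (Up, Beta): payoffs 3, 4 → best response Y.
Player II against (Up, Gamma): payoffs 5, 1 → best response X.
Player II against (Down, Alpha): payoffs 2, 7 → best response Y.
Player II against (Down, Beta): payoffs 4, 2 → best response X.
Player II against (Down, Gamma): payoffs 9, 1 → best response X.
Player III against (Up, X): payoffs 8, 4, 7 → best response Alpha.
Player III against (Up, Y): payoffs 6, 0, 4 → best response Alpha.
Player III against (Down, X): payoffs 0, 7, 9 → best response Gamma.
Player III against (Down, Y): payoffs 0, 3, 2 → best response Beta.
Mutual best responses: (Up, X, Alpha); (Down, X, Gamma).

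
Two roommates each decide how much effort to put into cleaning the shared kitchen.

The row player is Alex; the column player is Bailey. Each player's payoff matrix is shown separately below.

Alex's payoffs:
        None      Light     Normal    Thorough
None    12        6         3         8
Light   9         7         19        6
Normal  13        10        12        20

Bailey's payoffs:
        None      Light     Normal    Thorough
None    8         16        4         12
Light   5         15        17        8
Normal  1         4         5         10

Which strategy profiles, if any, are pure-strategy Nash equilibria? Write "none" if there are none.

The pure Nash equilibria are (Light, Normal); (Normal, Thorough).

Alex against None: payoffs 12, 9, 13 → best response Normal.
Alex against Light: payoffs 6, 7, 10 → best response Normal.
Alex against Normal: payoffs 3, 19, 12 → best response Light.
Alex against Thorough: payoffs 8, 6, 20 → best response Normal.
Bailey against None: payoffs 8, 16, 4, 12 → best response Light.
Bailey against Light: payoffs 5, 15, 17, 8 → best response Normal.
Bailey against Normal: payoffs 1, 4, 5, 10 → best response Thorough.
Mutual best responses: (Light, Normal); (Normal, Thorough).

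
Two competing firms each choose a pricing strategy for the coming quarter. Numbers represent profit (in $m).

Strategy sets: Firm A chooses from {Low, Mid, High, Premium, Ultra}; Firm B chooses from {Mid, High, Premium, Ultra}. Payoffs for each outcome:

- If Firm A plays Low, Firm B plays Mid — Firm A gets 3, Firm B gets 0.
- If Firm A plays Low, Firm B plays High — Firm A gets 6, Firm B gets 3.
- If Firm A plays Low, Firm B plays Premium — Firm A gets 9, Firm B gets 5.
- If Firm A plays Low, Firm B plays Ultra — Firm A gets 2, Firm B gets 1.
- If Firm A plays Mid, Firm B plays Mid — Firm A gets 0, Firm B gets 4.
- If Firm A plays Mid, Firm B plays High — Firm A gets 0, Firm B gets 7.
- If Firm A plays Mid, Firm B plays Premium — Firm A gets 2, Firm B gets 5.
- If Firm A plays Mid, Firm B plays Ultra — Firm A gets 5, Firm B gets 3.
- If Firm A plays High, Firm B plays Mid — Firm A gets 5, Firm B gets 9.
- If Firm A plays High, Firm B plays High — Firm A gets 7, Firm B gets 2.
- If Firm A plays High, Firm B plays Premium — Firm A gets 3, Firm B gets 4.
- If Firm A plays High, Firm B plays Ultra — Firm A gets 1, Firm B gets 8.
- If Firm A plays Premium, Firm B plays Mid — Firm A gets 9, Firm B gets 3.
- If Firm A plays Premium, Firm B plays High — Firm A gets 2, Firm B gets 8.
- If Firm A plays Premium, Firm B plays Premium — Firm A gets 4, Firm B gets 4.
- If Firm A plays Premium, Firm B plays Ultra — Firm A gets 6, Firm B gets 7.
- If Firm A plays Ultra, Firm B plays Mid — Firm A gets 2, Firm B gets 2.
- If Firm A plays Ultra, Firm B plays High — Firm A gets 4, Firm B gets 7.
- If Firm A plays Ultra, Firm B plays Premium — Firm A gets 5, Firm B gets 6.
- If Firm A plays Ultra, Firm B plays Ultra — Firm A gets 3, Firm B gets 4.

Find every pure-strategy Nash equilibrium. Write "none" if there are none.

Pure NE: (Low, Premium)

Mark each player's best response to every combination of opponents' strategies; a profile where every player is best-responding is a pure Nash equilibrium.
Firm A against Mid: payoffs 3, 0, 5, 9, 2 → best response Premium.
Firm A against High: payoffs 6, 0, 7, 2, 4 → best response High.
Firm A against Premium: payoffs 9, 2, 3, 4, 5 → best response Low.
Firm A against Ultra: payoffs 2, 5, 1, 6, 3 → best response Premium.
Firm B against Low: payoffs 0, 3, 5, 1 → best response Premium.
Firm B against Mid: payoffs 4, 7, 5, 3 → best response High.
Firm B against High: payoffs 9, 2, 4, 8 → best response Mid.
Firm B against Premium: payoffs 3, 8, 4, 7 → best response High.
Firm B against Ultra: payoffs 2, 7, 6, 4 → best response High.
Mutual best responses: (Low, Premium).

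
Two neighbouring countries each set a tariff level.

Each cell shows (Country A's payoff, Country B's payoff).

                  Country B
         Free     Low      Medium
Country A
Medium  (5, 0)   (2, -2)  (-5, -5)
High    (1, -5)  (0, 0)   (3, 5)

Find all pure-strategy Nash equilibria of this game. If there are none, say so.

Pure-strategy Nash equilibria: (Medium, Free), (High, Medium)

Country A against Free: payoffs 5, 1 → best response Medium.
Country A against Low: payoffs 2, 0 → best response Medium.
Country A against Medium: payoffs -5, 3 → best response High.
Country B against Medium: payoffs 0, -2, -5 → best response Free.
Country B against High: payoffs -5, 0, 5 → best response Medium.
Mutual best responses: (Medium, Free); (High, Medium).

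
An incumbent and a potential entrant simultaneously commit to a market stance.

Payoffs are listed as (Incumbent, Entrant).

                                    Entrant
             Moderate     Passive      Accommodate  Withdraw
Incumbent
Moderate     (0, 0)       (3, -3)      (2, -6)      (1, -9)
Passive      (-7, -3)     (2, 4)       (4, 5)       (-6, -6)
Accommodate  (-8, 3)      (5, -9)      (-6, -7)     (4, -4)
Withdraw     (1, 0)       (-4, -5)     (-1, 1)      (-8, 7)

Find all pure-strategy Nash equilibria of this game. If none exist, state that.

The unique pure-strategy Nash equilibrium is (Passive, Accommodate).

(Moderate, Moderate): Incumbent can switch to Withdraw (0 → 1). Not NE.
(Moderate, Passive): Incumbent can switch to Accommodate (3 → 5). Not NE.
(Moderate, Accommodate): Incumbent can switch to Passive (2 → 4). Not NE.
(Moderate, Withdraw): Incumbent can switch to Accommodate (1 → 4). Not NE.
(Passive, Moderate): Incumbent can switch to Moderate (-7 → 0). Not NE.
(Passive, Passive): Incumbent can switch to Moderate (2 → 3). Not NE.
(Passive, Accommodate): Incumbent gets 4, best alternative 2; Entrant gets 5, best alternative 4. No profitable deviation — NE.
(Passive, Withdraw): Incumbent can switch to Moderate (-6 → 1). Not NE.
(Accommodate, Moderate): Incumbent can switch to Moderate (-8 → 0). Not NE.
(Accommodate, Passive): Entrant can switch to Moderate (-9 → 3). Not NE.
(Accommodate, Accommodate): Incumbent can switch to Moderate (-6 → 2). Not NE.
(Accommodate, Withdraw): Entrant can switch to Moderate (-4 → 3). Not NE.
(Withdraw, Moderate): Entrant can switch to Accommodate (0 → 1). Not NE.
(The remaining 3 profiles each have a profitable deviation by the same check.)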